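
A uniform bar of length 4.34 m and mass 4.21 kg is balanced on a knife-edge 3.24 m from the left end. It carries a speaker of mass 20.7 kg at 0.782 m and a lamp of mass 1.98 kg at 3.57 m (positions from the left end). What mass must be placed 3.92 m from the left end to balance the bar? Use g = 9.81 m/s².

m ≈ 80.5 kg

About the knife-edge (at 3.24 m from the left end):
Beam weight: 4.21 × 9.81 = 41.3 N down at 2.17 m → arm 1.07 m, τ = 41.3 × 1.07 = 44.19 N·m counterclockwise.
Speaker: 20.7 × 9.81 = 203.1 N down at 0.782 m → arm 2.458 m, τ = 203.1 × 2.458 = 499.2 N·m counterclockwise.
Lamp: 1.98 × 9.81 = 19.42 N down at 3.57 m → arm 0.33 m, τ = 19.42 × 0.33 = 6.409 N·m clockwise.
Net moment of known loads = 537 N·m counterclockwise.
An unknown mass m at 3.92 m has arm 0.68 m; its moment is m·g·0.68 clockwise.
Setting net torque to zero: m × 9.81 × 0.68 = 537 → m = 537 / (9.81 × 0.68) = 80.5 kg.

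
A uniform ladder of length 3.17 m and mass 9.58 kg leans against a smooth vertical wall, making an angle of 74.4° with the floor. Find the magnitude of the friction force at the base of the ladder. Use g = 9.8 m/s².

Choose the foot of the ladder as the axis so the floor normal and friction both act there and drop out.
Ladder weight 9.58×9.8 = 93.88 N acts at 1.585 m along the ladder; its horizontal arm is 1.585·cos74.4° = 0.4262 m → τ = 40.01 N·m clockwise.
Wall normal N acts horizontally at the top; its moment arm is the height L sinθ = 3.17·sin74.4° = 3.053 m, counterclockwise.
Setting net torque to zero: N × 3.053 = 40.01 → N = 13.1 N.
ΣFx = 0: friction at the foot balances the wall's push, so f = N_wall = 13.1 N.

f ≈ 13.1 N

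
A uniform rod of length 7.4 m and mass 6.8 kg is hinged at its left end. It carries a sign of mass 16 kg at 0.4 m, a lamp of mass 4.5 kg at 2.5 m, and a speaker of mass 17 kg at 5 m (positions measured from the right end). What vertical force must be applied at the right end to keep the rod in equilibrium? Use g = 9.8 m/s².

F ≈ 265 N

Taking torques about the left end:
Beam weight: 6.8 × 9.8 = 66.64 N down at 3.7 m → arm 3.7 m, τ = 66.64 × 3.7 = 246.6 N·m clockwise.
Sign: 16 × 9.8 = 156.8 N down at 0.4 m → arm 7 m, τ = 156.8 × 7 = 1098 N·m clockwise.
Lamp: 4.5 × 9.8 = 44.1 N down at 2.5 m → arm 4.9 m, τ = 44.1 × 4.9 = 216.1 N·m clockwise.
Speaker: 17 × 9.8 = 166.6 N down at 5 m → arm 2.4 m, τ = 166.6 × 2.4 = 399.8 N·m clockwise.
Net moment of the loads = 1960 N·m clockwise.
The upward force F acts at the right end, arm 7.4 m, giving F × 7.4 counterclockwise.
Setting net torque to zero: F × 7.4 = 1960 → F = 1960 / 7.4 = 265 N.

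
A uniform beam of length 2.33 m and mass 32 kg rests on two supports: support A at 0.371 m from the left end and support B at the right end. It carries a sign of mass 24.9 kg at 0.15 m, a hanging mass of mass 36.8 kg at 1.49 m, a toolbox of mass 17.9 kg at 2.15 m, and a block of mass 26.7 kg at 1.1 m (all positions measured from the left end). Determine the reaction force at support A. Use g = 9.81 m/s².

R_A ≈ 794 N

Take moments about support B.
Beam weight: 32 × 9.81 = 313.9 N down at 1.165 m → arm 1.165 m, τ = 313.9 × 1.165 = 365.7 N·m counterclockwise.
Sign: 24.9 × 9.81 = 244.3 N down at 0.15 m → arm 2.18 m, τ = 244.3 × 2.18 = 532.6 N·m counterclockwise.
Hanging mass: 36.8 × 9.81 = 361 N down at 1.49 m → arm 0.84 m, τ = 361 × 0.84 = 303.2 N·m counterclockwise.
Toolbox: 17.9 × 9.81 = 175.6 N down at 2.15 m → arm 0.18 m, τ = 175.6 × 0.18 = 31.61 N·m counterclockwise.
Block: 26.7 × 9.81 = 261.9 N down at 1.1 m → arm 1.23 m, τ = 261.9 × 1.23 = 322.1 N·m counterclockwise.
Net load moment about support B = 1555 N·m counterclockwise.
Reaction R at support A is upward at 0.371 m, arm 1.959 m → moment R × 1.959 clockwise.
Setting net torque to zero: R × 1.959 = 1555 → R = 794 N.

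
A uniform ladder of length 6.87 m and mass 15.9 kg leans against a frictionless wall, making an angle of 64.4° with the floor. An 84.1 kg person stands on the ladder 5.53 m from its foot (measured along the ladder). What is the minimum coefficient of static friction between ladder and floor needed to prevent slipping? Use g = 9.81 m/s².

μ_min ≈ 0.362

Sum moments about the foot of the ladder (the floor normal and friction both act there and drop out).
Ladder weight 15.9×9.81 = 156 N acts at 3.435 m along the ladder; its horizontal arm is 3.435·cos64.4° = 1.484 m → τ = 231.5 N·m clockwise.
Person: 84.1×9.81 = 825 N at 5.53 m → arm 2.389 m → τ = 1971 N·m clockwise.
Wall normal N acts horizontally at the top; its moment arm is the height L sinθ = 6.87·sin64.4° = 6.196 m, counterclockwise.
Στ = 0 ⇒ N × 6.196 = 2202 ⇒ N = 355.4 N.
ΣFx = 0 ⇒ f = N_wall = 355.4 N. ΣFy = 0 ⇒ N_floor = 981 N.
μ_min = f / N_floor = 355.4 / 981 = 0.362.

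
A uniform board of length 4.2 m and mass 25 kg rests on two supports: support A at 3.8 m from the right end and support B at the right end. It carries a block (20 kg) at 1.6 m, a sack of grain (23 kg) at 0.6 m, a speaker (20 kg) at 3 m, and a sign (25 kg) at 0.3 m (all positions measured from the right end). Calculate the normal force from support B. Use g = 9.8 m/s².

About support A:
Beam weight: 25 × 9.8 = 245 N down at 2.1 m → arm 1.7 m, τ = 245 × 1.7 = 416.5 N·m clockwise.
Block: 20 × 9.8 = 196 N down at 1.6 m → arm 2.2 m, τ = 196 × 2.2 = 431.2 N·m clockwise.
Sack of grain: 23 × 9.8 = 225.4 N down at 0.6 m → arm 3.2 m, τ = 225.4 × 3.2 = 721.3 N·m clockwise.
Speaker: 20 × 9.8 = 196 N down at 3 m → arm 0.8 m, τ = 196 × 0.8 = 156.8 N·m clockwise.
Sign: 25 × 9.8 = 245 N down at 0.3 m → arm 3.5 m, τ = 245 × 3.5 = 857.5 N·m clockwise.
Net load moment about support A = 2583 N·m clockwise.
Reaction R at support B is upward at 0 m, arm 3.8 m → moment R × 3.8 counterclockwise.
Balancing moments: R × 3.8 = 2583, giving R = 680 N.

R_B ≈ 680 N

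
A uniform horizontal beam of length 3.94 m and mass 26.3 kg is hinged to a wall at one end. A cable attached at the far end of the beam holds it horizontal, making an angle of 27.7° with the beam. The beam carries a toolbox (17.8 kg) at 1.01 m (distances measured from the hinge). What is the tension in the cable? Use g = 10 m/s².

T ≈ 381 N

Choose the hinge as the axis so the unknown hinge reaction has zero arm there.
Beam weight: 26.3 × 10 = 263 N down at 1.97 m → arm 1.97 m, τ = 263 × 1.97 = 518.1 N·m clockwise.
Toolbox: 17.8 × 10 = 178 N down at 1.01 m → arm 1.01 m, τ = 178 × 1.01 = 179.8 N·m clockwise.
Total clockwise load moment = 697.9 N·m.
The cable tension T acts at 3.94 m; only its component perpendicular to the beam, T sinθ, produces torque. sin 27.7° = 0.4648.
Στ = 0 ⇒ T × 3.94 × 0.4648 = 697.9 ⇒ T = 697.9 / 1.831 = 381 N.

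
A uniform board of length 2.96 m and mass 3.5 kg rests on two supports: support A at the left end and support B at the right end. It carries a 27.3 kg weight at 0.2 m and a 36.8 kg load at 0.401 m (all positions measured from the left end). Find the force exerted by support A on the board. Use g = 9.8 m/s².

R_A ≈ 578 N

About support B:
Beam weight: 3.5 × 9.8 = 34.3 N down at 1.48 m → arm 1.48 m, τ = 34.3 × 1.48 = 50.76 N·m counterclockwise.
Weight: 27.3 × 9.8 = 267.5 N down at 0.2 m → arm 2.76 m, τ = 267.5 × 2.76 = 738.3 N·m counterclockwise.
Load: 36.8 × 9.8 = 360.6 N down at 0.401 m → arm 2.559 m, τ = 360.6 × 2.559 = 922.8 N·m counterclockwise.
Net load moment about support B = 1712 N·m counterclockwise.
Reaction R at support A is upward at 0 m, arm 2.96 m → moment R × 2.96 clockwise.
Setting net torque to zero: R × 2.96 = 1712 → R = 578 N.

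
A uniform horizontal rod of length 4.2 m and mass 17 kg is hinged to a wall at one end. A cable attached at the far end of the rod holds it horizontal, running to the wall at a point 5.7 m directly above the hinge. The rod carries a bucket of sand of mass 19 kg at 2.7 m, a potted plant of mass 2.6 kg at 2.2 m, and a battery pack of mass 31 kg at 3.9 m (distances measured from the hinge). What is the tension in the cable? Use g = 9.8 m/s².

T ≈ 619 N

Take moments about the hinge.
Beam weight: 17 × 9.8 = 166.6 N down at 2.1 m → arm 2.1 m, τ = 166.6 × 2.1 = 349.9 N·m clockwise.
Bucket of sand: 19 × 9.8 = 186.2 N down at 2.7 m → arm 2.7 m, τ = 186.2 × 2.7 = 502.7 N·m clockwise.
Potted plant: 2.6 × 9.8 = 25.48 N down at 2.2 m → arm 2.2 m, τ = 25.48 × 2.2 = 56.06 N·m clockwise.
Battery pack: 31 × 9.8 = 303.8 N down at 3.9 m → arm 3.9 m, τ = 303.8 × 3.9 = 1185 N·m clockwise.
Total clockwise load moment = 2094 N·m.
The cable tension T acts at 4.2 m; only its component perpendicular to the rod, T sinθ, produces torque. sinθ = h/√(h²+d²) = 5.7/√(5.7²+4.2²) = 0.8051.
Setting net torque to zero: T × 4.2 × 0.8051 = 2094 → T = 2094 / 3.381 = 619 N.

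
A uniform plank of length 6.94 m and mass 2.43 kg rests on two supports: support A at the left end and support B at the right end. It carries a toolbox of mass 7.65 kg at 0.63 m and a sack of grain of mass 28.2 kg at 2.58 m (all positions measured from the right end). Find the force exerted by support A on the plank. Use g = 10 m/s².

R_A ≈ 124 N

Taking torques about support B:
Beam weight: 2.43 × 10 = 24.3 N down at 3.47 m → arm 3.47 m, τ = 24.3 × 3.47 = 84.32 N·m counterclockwise.
Toolbox: 7.65 × 10 = 76.5 N down at 0.63 m → arm 0.63 m, τ = 76.5 × 0.63 = 48.2 N·m counterclockwise.
Sack of grain: 28.2 × 10 = 282 N down at 2.58 m → arm 2.58 m, τ = 282 × 2.58 = 727.6 N·m counterclockwise.
Net load moment about support B = 860.1 N·m counterclockwise.
Reaction R at support A is upward at 6.94 m, arm 6.94 m → moment R × 6.94 clockwise.
For rotational equilibrium, R × 6.94 = 860.1, so R = 124 N.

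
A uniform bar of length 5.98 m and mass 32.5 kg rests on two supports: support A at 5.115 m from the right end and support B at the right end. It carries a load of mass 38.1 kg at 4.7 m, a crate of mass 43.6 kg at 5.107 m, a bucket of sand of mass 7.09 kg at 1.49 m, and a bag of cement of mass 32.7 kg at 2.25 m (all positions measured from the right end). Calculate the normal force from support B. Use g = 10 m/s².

R_B ≈ 400 N

Sum moments about support A (its reaction then has zero moment arm).
Beam weight: 32.5 × 10 = 325 N down at 2.99 m → arm 2.125 m, τ = 325 × 2.125 = 690.6 N·m clockwise.
Load: 38.1 × 10 = 381 N down at 4.7 m → arm 0.415 m, τ = 381 × 0.415 = 158.1 N·m clockwise.
Crate: 43.6 × 10 = 436 N down at 5.107 m → arm 0.008 m, τ = 436 × 0.008 = 3.488 N·m clockwise.
Bucket of sand: 7.09 × 10 = 70.9 N down at 1.49 m → arm 3.625 m, τ = 70.9 × 3.625 = 257 N·m clockwise.
Bag of cement: 32.7 × 10 = 327 N down at 2.25 m → arm 2.865 m, τ = 327 × 2.865 = 936.9 N·m clockwise.
Net load moment about support A = 2046 N·m clockwise.
Reaction R at support B is upward at 0 m, arm 5.115 m → moment R × 5.115 counterclockwise.
For rotational equilibrium, R × 5.115 = 2046, so R = 400 N.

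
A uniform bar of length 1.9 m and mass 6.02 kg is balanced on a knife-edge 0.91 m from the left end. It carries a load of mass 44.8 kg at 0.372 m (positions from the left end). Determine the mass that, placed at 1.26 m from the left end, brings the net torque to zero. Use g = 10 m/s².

Choose the knife-edge (at 0.91 m from the left end) as the axis so the support reaction has zero arm there.
Beam weight: 6.02 × 10 = 60.2 N down at 0.95 m → arm 0.04 m, τ = 60.2 × 0.04 = 2.408 N·m clockwise.
Load: 44.8 × 10 = 448 N down at 0.372 m → arm 0.538 m, τ = 448 × 0.538 = 241 N·m counterclockwise.
Net moment of known loads = 238.6 N·m counterclockwise.
An unknown mass m at 1.26 m has arm 0.35 m; its moment is m·g·0.35 clockwise.
Στ = 0 ⇒ m × 10 × 0.35 = 238.6 ⇒ m = 238.6 / (10 × 0.35) = 68.2 kg.

m ≈ 68.2 kg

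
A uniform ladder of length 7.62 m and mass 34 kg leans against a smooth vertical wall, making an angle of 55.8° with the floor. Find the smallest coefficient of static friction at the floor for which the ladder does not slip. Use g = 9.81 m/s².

μ_min ≈ 0.34

Choose the foot of the ladder as the axis so the floor normal and friction both act there and drop out.
Ladder weight 34×9.81 = 333.5 N acts at 3.81 m along the ladder; its horizontal arm is 3.81·cos55.8° = 2.142 m → τ = 714.4 N·m clockwise.
Wall normal N acts horizontally at the top; its moment arm is the height L sinθ = 7.62·sin55.8° = 6.302 m, counterclockwise.
Στ = 0 ⇒ N × 6.302 = 714.4 ⇒ N = 113.4 N.
ΣFx = 0 ⇒ f = N_wall = 113.4 N. ΣFy = 0 ⇒ N_floor = 333.5 N.
μ_min = f / N_floor = 113.4 / 333.5 = 0.34.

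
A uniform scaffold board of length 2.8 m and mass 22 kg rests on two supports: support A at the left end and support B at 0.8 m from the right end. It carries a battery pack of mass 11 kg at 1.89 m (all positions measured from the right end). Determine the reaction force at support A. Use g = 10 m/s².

R_A ≈ 126 N

Take moments about support B.
Beam weight: 22 × 10 = 220 N down at 1.4 m → arm 0.6 m, τ = 220 × 0.6 = 132 N·m counterclockwise.
Battery pack: 11 × 10 = 110 N down at 1.89 m → arm 1.09 m, τ = 110 × 1.09 = 119.9 N·m counterclockwise.
Net load moment about support B = 251.9 N·m counterclockwise.
Reaction R at support A is upward at 2.8 m, arm 2 m → moment R × 2 clockwise.
Balancing moments: R × 2 = 251.9, giving R = 126 N.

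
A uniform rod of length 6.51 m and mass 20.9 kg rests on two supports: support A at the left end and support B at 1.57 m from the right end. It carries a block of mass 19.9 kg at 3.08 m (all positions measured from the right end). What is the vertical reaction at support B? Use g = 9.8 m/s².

Sum moments about support A (its reaction then has zero moment arm).
Beam weight: 20.9 × 9.8 = 204.8 N down at 3.255 m → arm 3.255 m, τ = 204.8 × 3.255 = 666.6 N·m clockwise.
Block: 19.9 × 9.8 = 195 N down at 3.08 m → arm 3.43 m, τ = 195 × 3.43 = 668.9 N·m clockwise.
Net load moment about support A = 1336 N·m clockwise.
Reaction R at support B is upward at 1.57 m, arm 4.94 m → moment R × 4.94 counterclockwise.
Setting net torque to zero: R × 4.94 = 1336 → R = 270 N.

R_B ≈ 270 N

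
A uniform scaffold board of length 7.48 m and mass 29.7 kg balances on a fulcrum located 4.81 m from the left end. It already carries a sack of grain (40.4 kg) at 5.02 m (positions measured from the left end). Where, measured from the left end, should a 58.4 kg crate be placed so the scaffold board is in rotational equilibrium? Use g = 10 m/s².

x ≈ 5.21 m from the left end

Taking torques about the fulcrum (at 4.81 m from the left end):
Beam weight: 29.7 × 10 = 297 N down at 3.74 m → arm 1.07 m, τ = 297 × 1.07 = 317.8 N·m counterclockwise.
Sack of grain: 40.4 × 10 = 404 N down at 5.02 m → arm 0.21 m, τ = 404 × 0.21 = 84.84 N·m clockwise.
Net moment of existing loads = 233 N·m counterclockwise.
The crate weighs 58.4 × 10 = 584 N and must supply an equal clockwise moment, so its lever arm about the fulcrum is 233 / 584 = 0.399 m.
That puts it at 4.81 + 0.399 = 5.21 m from the left end.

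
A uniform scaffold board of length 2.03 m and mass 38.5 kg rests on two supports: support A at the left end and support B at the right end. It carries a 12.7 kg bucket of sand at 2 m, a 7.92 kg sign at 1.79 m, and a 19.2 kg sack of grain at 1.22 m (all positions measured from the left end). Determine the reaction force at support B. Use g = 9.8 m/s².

R_B ≈ 493 N

Take moments about support A.
Beam weight: 38.5 × 9.8 = 377.3 N down at 1.015 m → arm 1.015 m, τ = 377.3 × 1.015 = 383 N·m clockwise.
Bucket of sand: 12.7 × 9.8 = 124.5 N down at 2 m → arm 2 m, τ = 124.5 × 2 = 249 N·m clockwise.
Sign: 7.92 × 9.8 = 77.62 N down at 1.79 m → arm 1.79 m, τ = 77.62 × 1.79 = 138.9 N·m clockwise.
Sack of grain: 19.2 × 9.8 = 188.2 N down at 1.22 m → arm 1.22 m, τ = 188.2 × 1.22 = 229.6 N·m clockwise.
Net load moment about support A = 1000 N·m clockwise.
Reaction R at support B is upward at 2.03 m, arm 2.03 m → moment R × 2.03 counterclockwise.
Στ = 0 ⇒ R × 2.03 = 1000 ⇒ R = 493 N.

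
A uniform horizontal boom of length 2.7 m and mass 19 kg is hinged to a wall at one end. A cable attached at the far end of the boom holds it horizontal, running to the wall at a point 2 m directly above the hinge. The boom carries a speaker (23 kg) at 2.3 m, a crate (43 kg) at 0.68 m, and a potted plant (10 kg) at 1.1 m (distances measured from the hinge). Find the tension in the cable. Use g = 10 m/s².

Choose the hinge as the axis so the unknown hinge reaction has zero arm there.
Beam weight: 19 × 10 = 190 N down at 1.35 m → arm 1.35 m, τ = 190 × 1.35 = 256.5 N·m clockwise.
Speaker: 23 × 10 = 230 N down at 2.3 m → arm 2.3 m, τ = 230 × 2.3 = 529 N·m clockwise.
Crate: 43 × 10 = 430 N down at 0.68 m → arm 0.68 m, τ = 430 × 0.68 = 292.4 N·m clockwise.
Potted plant: 10 × 10 = 100 N down at 1.1 m → arm 1.1 m, τ = 100 × 1.1 = 110 N·m clockwise.
Total clockwise load moment = 1188 N·m.
The cable tension T acts at 2.7 m; only its component perpendicular to the boom, T sinθ, produces torque. sinθ = h/√(h²+d²) = 2/√(2²+2.7²) = 0.5952.
For rotational equilibrium, T × 2.7 × 0.5952 = 1188, so T = 1188 / 1.607 = 739 N.

T ≈ 739 N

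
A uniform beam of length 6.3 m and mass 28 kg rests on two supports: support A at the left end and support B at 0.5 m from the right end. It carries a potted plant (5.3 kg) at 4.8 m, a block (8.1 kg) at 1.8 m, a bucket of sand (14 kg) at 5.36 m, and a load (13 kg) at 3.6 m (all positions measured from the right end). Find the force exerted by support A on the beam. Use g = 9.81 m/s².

Choose support B as the axis so its reaction then has zero moment arm.
Beam weight: 28 × 9.81 = 274.7 N down at 3.15 m → arm 2.65 m, τ = 274.7 × 2.65 = 728 N·m counterclockwise.
Potted plant: 5.3 × 9.81 = 51.99 N down at 4.8 m → arm 4.3 m, τ = 51.99 × 4.3 = 223.6 N·m counterclockwise.
Block: 8.1 × 9.81 = 79.46 N down at 1.8 m → arm 1.3 m, τ = 79.46 × 1.3 = 103.3 N·m counterclockwise.
Bucket of sand: 14 × 9.81 = 137.3 N down at 5.36 m → arm 4.86 m, τ = 137.3 × 4.86 = 667.3 N·m counterclockwise.
Load: 13 × 9.81 = 127.5 N down at 3.6 m → arm 3.1 m, τ = 127.5 × 3.1 = 395.2 N·m counterclockwise.
Net load moment about support B = 2117 N·m counterclockwise.
Reaction R at support A is upward at 6.3 m, arm 5.8 m → moment R × 5.8 clockwise.
Setting net torque to zero: R × 5.8 = 2117 → R = 365 N.

R_A ≈ 365 N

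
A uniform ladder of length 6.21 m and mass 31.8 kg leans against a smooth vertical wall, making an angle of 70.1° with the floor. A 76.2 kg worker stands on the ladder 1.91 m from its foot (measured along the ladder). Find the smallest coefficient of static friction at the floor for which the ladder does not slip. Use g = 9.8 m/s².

μ_min ≈ 0.132

About the foot of the ladder:
Ladder weight 31.8×9.8 = 311.6 N acts at 3.105 m along the ladder; its horizontal arm is 3.105·cos70.1° = 1.057 m → τ = 329.4 N·m clockwise.
Worker: 76.2×9.8 = 746.8 N at 1.91 m → arm 0.6501 m → τ = 485.5 N·m clockwise.
Wall normal N acts horizontally at the top; its moment arm is the height L sinθ = 6.21·sin70.1° = 5.839 m, counterclockwise.
Στ = 0 ⇒ N × 5.839 = 814.9 ⇒ N = 139.6 N.
ΣFx = 0 ⇒ f = N_wall = 139.6 N. ΣFy = 0 ⇒ N_floor = 1058 N.
μ_min = f / N_floor = 139.6 / 1058 = 0.132.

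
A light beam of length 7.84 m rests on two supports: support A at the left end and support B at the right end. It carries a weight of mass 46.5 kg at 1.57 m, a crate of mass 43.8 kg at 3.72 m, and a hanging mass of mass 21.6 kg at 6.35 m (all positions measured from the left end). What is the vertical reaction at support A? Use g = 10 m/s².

Choose support B as the axis so its reaction then has zero moment arm.
Weight: 46.5 × 10 = 465 N down at 1.57 m → arm 6.27 m, τ = 465 × 6.27 = 2916 N·m counterclockwise.
Crate: 43.8 × 10 = 438 N down at 3.72 m → arm 4.12 m, τ = 438 × 4.12 = 1805 N·m counterclockwise.
Hanging mass: 21.6 × 10 = 216 N down at 6.35 m → arm 1.49 m, τ = 216 × 1.49 = 321.8 N·m counterclockwise.
Net load moment about support B = 5043 N·m counterclockwise.
Reaction R at support A is upward at 0 m, arm 7.84 m → moment R × 7.84 clockwise.
Στ = 0 ⇒ R × 7.84 = 5043 ⇒ R = 643 N.

R_A ≈ 643 N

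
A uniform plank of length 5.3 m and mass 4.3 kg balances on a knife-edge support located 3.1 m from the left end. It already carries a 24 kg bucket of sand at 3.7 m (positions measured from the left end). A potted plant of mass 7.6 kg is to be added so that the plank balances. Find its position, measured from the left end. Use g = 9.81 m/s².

About the knife-edge support (at 3.1 m from the left end):
Beam weight: 4.3 × 9.81 = 42.18 N down at 2.65 m → arm 0.45 m, τ = 42.18 × 0.45 = 18.98 N·m counterclockwise.
Bucket of sand: 24 × 9.81 = 235.4 N down at 3.7 m → arm 0.6 m, τ = 235.4 × 0.6 = 141.2 N·m clockwise.
Net moment of existing loads = 122.2 N·m clockwise.
The potted plant weighs 7.6 × 9.81 = 74.56 N and must supply an equal counterclockwise moment, so its lever arm about the knife-edge support is 122.2 / 74.56 = 1.64 m.
That puts it at 3.1 − 1.64 = 1.46 m from the left end.

x ≈ 1.46 m from the left end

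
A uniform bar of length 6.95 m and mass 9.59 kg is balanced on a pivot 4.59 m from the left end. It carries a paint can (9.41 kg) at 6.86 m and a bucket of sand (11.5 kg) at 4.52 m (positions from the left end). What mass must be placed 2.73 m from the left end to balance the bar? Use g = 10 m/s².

Sum moments about the pivot (at 4.59 m from the left end) (the support reaction has zero arm there).
Beam weight: 9.59 × 10 = 95.9 N down at 3.475 m → arm 1.115 m, τ = 95.9 × 1.115 = 106.9 N·m counterclockwise.
Paint can: 9.41 × 10 = 94.1 N down at 6.86 m → arm 2.27 m, τ = 94.1 × 2.27 = 213.6 N·m clockwise.
Bucket of sand: 11.5 × 10 = 115 N down at 4.52 m → arm 0.07 m, τ = 115 × 0.07 = 8.05 N·m counterclockwise.
Net moment of known loads = 98.65 N·m clockwise.
An unknown mass m at 2.73 m has arm 1.86 m; its moment is m·g·1.86 counterclockwise.
Στ = 0 ⇒ m × 10 × 1.86 = 98.65 ⇒ m = 98.65 / (10 × 1.86) = 5.3 kg.

m ≈ 5.3 kg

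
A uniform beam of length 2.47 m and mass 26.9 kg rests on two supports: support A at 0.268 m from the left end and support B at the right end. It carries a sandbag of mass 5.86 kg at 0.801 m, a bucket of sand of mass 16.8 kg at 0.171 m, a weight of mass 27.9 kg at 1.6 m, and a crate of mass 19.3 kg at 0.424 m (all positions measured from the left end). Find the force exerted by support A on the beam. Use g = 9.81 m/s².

R_A ≈ 648 N

Take moments about support B.
Beam weight: 26.9 × 9.81 = 263.9 N down at 1.235 m → arm 1.235 m, τ = 263.9 × 1.235 = 325.9 N·m counterclockwise.
Sandbag: 5.86 × 9.81 = 57.49 N down at 0.801 m → arm 1.669 m, τ = 57.49 × 1.669 = 95.95 N·m counterclockwise.
Bucket of sand: 16.8 × 9.81 = 164.8 N down at 0.171 m → arm 2.299 m, τ = 164.8 × 2.299 = 378.9 N·m counterclockwise.
Weight: 27.9 × 9.81 = 273.7 N down at 1.6 m → arm 0.87 m, τ = 273.7 × 0.87 = 238.1 N·m counterclockwise.
Crate: 19.3 × 9.81 = 189.3 N down at 0.424 m → arm 2.046 m, τ = 189.3 × 2.046 = 387.3 N·m counterclockwise.
Net load moment about support B = 1426 N·m counterclockwise.
Reaction R at support A is upward at 0.268 m, arm 2.202 m → moment R × 2.202 clockwise.
For rotational equilibrium, R × 2.202 = 1426, so R = 648 N.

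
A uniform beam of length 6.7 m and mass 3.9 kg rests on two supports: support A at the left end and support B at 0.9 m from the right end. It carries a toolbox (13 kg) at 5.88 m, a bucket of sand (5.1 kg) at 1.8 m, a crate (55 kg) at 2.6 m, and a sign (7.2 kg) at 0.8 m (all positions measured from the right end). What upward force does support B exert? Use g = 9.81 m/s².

R_B ≈ 536 N

About support A:
Beam weight: 3.9 × 9.81 = 38.26 N down at 3.35 m → arm 3.35 m, τ = 38.26 × 3.35 = 128.2 N·m clockwise.
Toolbox: 13 × 9.81 = 127.5 N down at 5.88 m → arm 0.82 m, τ = 127.5 × 0.82 = 104.5 N·m clockwise.
Bucket of sand: 5.1 × 9.81 = 50.03 N down at 1.8 m → arm 4.9 m, τ = 50.03 × 4.9 = 245.1 N·m clockwise.
Crate: 55 × 9.81 = 539.6 N down at 2.6 m → arm 4.1 m, τ = 539.6 × 4.1 = 2212 N·m clockwise.
Sign: 7.2 × 9.81 = 70.63 N down at 0.8 m → arm 5.9 m, τ = 70.63 × 5.9 = 416.7 N·m clockwise.
Net load moment about support A = 3106 N·m clockwise.
Reaction R at support B is upward at 0.9 m, arm 5.8 m → moment R × 5.8 counterclockwise.
Balancing moments: R × 5.8 = 3106, giving R = 536 N.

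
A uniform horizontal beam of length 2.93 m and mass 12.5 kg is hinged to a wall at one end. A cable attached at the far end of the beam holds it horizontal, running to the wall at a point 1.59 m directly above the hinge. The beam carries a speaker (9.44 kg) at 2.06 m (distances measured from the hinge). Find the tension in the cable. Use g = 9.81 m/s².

T ≈ 265 N

About the hinge:
Beam weight: 12.5 × 9.81 = 122.6 N down at 1.465 m → arm 1.465 m, τ = 122.6 × 1.465 = 179.6 N·m clockwise.
Speaker: 9.44 × 9.81 = 92.61 N down at 2.06 m → arm 2.06 m, τ = 92.61 × 2.06 = 190.8 N·m clockwise.
Total clockwise load moment = 370.4 N·m.
The cable tension T acts at 2.93 m; only its component perpendicular to the beam, T sinθ, produces torque. sinθ = h/√(h²+d²) = 1.59/√(1.59²+2.93²) = 0.477.
Setting net torque to zero: T × 2.93 × 0.477 = 370.4 → T = 370.4 / 1.398 = 265 N.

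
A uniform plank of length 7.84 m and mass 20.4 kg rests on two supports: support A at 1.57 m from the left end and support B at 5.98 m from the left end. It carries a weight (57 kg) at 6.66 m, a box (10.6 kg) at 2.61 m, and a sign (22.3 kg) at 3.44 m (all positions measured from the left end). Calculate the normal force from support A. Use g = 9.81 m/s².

About support B:
Beam weight: 20.4 × 9.81 = 200.1 N down at 3.92 m → arm 2.06 m, τ = 200.1 × 2.06 = 412.2 N·m counterclockwise.
Weight: 57 × 9.81 = 559.2 N down at 6.66 m → arm 0.68 m, τ = 559.2 × 0.68 = 380.3 N·m clockwise.
Box: 10.6 × 9.81 = 104 N down at 2.61 m → arm 3.37 m, τ = 104 × 3.37 = 350.5 N·m counterclockwise.
Sign: 22.3 × 9.81 = 218.8 N down at 3.44 m → arm 2.54 m, τ = 218.8 × 2.54 = 555.8 N·m counterclockwise.
Net load moment about support B = 938.2 N·m counterclockwise.
Reaction R at support A is upward at 1.57 m, arm 4.41 m → moment R × 4.41 clockwise.
Balancing moments: R × 4.41 = 938.2, giving R = 213 N.

R_A ≈ 213 N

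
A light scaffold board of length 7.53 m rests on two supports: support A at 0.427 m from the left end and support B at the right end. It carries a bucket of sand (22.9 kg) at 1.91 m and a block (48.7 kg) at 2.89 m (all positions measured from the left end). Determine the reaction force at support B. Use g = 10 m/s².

Sum moments about support A (its reaction then has zero moment arm).
Bucket of sand: 22.9 × 10 = 229 N down at 1.91 m → arm 1.483 m, τ = 229 × 1.483 = 339.6 N·m clockwise.
Block: 48.7 × 10 = 487 N down at 2.89 m → arm 2.463 m, τ = 487 × 2.463 = 1199 N·m clockwise.
Net load moment about support A = 1539 N·m clockwise.
Reaction R at support B is upward at 7.53 m, arm 7.103 m → moment R × 7.103 counterclockwise.
For rotational equilibrium, R × 7.103 = 1539, so R = 217 N.

R_B ≈ 217 N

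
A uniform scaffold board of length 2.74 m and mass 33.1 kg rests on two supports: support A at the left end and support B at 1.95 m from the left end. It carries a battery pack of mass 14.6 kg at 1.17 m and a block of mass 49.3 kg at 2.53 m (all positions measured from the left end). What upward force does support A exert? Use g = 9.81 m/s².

Choose support B as the axis so its reaction then has zero moment arm.
Beam weight: 33.1 × 9.81 = 324.7 N down at 1.37 m → arm 0.58 m, τ = 324.7 × 0.58 = 188.3 N·m counterclockwise.
Battery pack: 14.6 × 9.81 = 143.2 N down at 1.17 m → arm 0.78 m, τ = 143.2 × 0.78 = 111.7 N·m counterclockwise.
Block: 49.3 × 9.81 = 483.6 N down at 2.53 m → arm 0.58 m, τ = 483.6 × 0.58 = 280.5 N·m clockwise.
Net load moment about support B = 19.5 N·m counterclockwise.
Reaction R at support A is upward at 0 m, arm 1.95 m → moment R × 1.95 clockwise.
Setting net torque to zero: R × 1.95 = 19.5 → R = 10 N.

R_A ≈ 10 N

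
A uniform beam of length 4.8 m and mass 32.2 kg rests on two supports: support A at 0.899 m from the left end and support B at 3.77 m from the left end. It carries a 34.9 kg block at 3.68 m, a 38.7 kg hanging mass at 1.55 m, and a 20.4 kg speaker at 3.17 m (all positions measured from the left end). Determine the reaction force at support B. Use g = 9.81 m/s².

Choose support A as the axis so its reaction then has zero moment arm.
Beam weight: 32.2 × 9.81 = 315.9 N down at 2.4 m → arm 1.501 m, τ = 315.9 × 1.501 = 474.2 N·m clockwise.
Block: 34.9 × 9.81 = 342.4 N down at 3.68 m → arm 2.781 m, τ = 342.4 × 2.781 = 952.2 N·m clockwise.
Hanging mass: 38.7 × 9.81 = 379.6 N down at 1.55 m → arm 0.651 m, τ = 379.6 × 0.651 = 247.1 N·m clockwise.
Speaker: 20.4 × 9.81 = 200.1 N down at 3.17 m → arm 2.271 m, τ = 200.1 × 2.271 = 454.4 N·m clockwise.
Net load moment about support A = 2128 N·m clockwise.
Reaction R at support B is upward at 3.77 m, arm 2.871 m → moment R × 2.871 counterclockwise.
Setting net torque to zero: R × 2.871 = 2128 → R = 741 N.

R_B ≈ 741 N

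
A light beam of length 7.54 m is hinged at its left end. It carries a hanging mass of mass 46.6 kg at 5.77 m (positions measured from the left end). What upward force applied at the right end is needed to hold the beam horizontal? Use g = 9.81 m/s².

Taking torques about the left end:
Hanging mass: 46.6 × 9.81 = 457.1 N down at 5.77 m → arm 5.77 m, τ = 457.1 × 5.77 = 2637 N·m clockwise.
Net moment of the loads = 2637 N·m clockwise.
The upward force F acts at the right end, arm 7.54 m, giving F × 7.54 counterclockwise.
Balancing moments: F × 7.54 = 2637, giving F = 2637 / 7.54 = 350 N.

F ≈ 350 N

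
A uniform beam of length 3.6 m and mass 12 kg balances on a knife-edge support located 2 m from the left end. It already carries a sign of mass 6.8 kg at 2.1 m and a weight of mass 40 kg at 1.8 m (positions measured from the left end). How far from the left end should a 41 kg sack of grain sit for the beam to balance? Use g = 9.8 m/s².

Sum moments about the knife-edge support (at 2 m from the left end) (the support reaction has zero arm there).
Beam weight: 12 × 9.8 = 117.6 N down at 1.8 m → arm 0.2 m, τ = 117.6 × 0.2 = 23.52 N·m counterclockwise.
Sign: 6.8 × 9.8 = 66.64 N down at 2.1 m → arm 0.1 m, τ = 66.64 × 0.1 = 6.664 N·m clockwise.
Weight: 40 × 9.8 = 392 N down at 1.8 m → arm 0.2 m, τ = 392 × 0.2 = 78.4 N·m counterclockwise.
Net moment of existing loads = 95.26 N·m counterclockwise.
The sack of grain weighs 41 × 9.8 = 401.8 N and must supply an equal clockwise moment, so its lever arm about the knife-edge support is 95.26 / 401.8 = 0.237 m.
That puts it at 2 + 0.237 = 2.24 m from the left end.

x ≈ 2.24 m from the left end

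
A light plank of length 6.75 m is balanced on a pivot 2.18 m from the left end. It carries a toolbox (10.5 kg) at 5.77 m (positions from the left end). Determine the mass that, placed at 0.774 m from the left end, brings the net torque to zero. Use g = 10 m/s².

m ≈ 26.8 kg

Sum moments about the pivot (at 2.18 m from the left end) (the support reaction has zero arm there).
Toolbox: 10.5 × 10 = 105 N down at 5.77 m → arm 3.59 m, τ = 105 × 3.59 = 376.9 N·m clockwise.
Net moment of known loads = 376.9 N·m clockwise.
An unknown mass m at 0.774 m has arm 1.406 m; its moment is m·g·1.406 counterclockwise.
Balancing moments: m × 10 × 1.406 = 376.9, giving m = 376.9 / (10 × 1.406) = 26.8 kg.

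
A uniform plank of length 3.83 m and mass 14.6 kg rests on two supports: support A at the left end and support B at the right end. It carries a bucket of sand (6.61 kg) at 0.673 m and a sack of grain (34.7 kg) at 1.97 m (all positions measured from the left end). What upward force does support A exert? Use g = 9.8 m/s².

About support B:
Beam weight: 14.6 × 9.8 = 143.1 N down at 1.915 m → arm 1.915 m, τ = 143.1 × 1.915 = 274 N·m counterclockwise.
Bucket of sand: 6.61 × 9.8 = 64.78 N down at 0.673 m → arm 3.157 m, τ = 64.78 × 3.157 = 204.5 N·m counterclockwise.
Sack of grain: 34.7 × 9.8 = 340.1 N down at 1.97 m → arm 1.86 m, τ = 340.1 × 1.86 = 632.6 N·m counterclockwise.
Net load moment about support B = 1111 N·m counterclockwise.
Reaction R at support A is upward at 0 m, arm 3.83 m → moment R × 3.83 clockwise.
Στ = 0 ⇒ R × 3.83 = 1111 ⇒ R = 290 N.

R_A ≈ 290 N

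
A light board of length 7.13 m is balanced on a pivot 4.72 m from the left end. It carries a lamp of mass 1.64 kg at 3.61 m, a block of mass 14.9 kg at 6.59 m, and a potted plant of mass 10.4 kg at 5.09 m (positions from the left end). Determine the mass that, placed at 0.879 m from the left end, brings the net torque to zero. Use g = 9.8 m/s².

m ≈ 7.78 kg

Choose the pivot (at 4.72 m from the left end) as the axis so the support reaction has zero arm there.
Lamp: 1.64 × 9.8 = 16.07 N down at 3.61 m → arm 1.11 m, τ = 16.07 × 1.11 = 17.84 N·m counterclockwise.
Block: 14.9 × 9.8 = 146 N down at 6.59 m → arm 1.87 m, τ = 146 × 1.87 = 273 N·m clockwise.
Potted plant: 10.4 × 9.8 = 101.9 N down at 5.09 m → arm 0.37 m, τ = 101.9 × 0.37 = 37.7 N·m clockwise.
Net moment of known loads = 292.9 N·m clockwise.
An unknown mass m at 0.879 m has arm 3.841 m; its moment is m·g·3.841 counterclockwise.
For rotational equilibrium, m × 9.8 × 3.841 = 292.9, so m = 292.9 / (9.8 × 3.841) = 7.78 kg.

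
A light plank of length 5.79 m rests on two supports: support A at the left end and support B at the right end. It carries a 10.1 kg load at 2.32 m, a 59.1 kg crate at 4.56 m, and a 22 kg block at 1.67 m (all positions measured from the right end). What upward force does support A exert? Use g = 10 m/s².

Sum moments about support B (its reaction then has zero moment arm).
Load: 10.1 × 10 = 101 N down at 2.32 m → arm 2.32 m, τ = 101 × 2.32 = 234.3 N·m counterclockwise.
Crate: 59.1 × 10 = 591 N down at 4.56 m → arm 4.56 m, τ = 591 × 4.56 = 2695 N·m counterclockwise.
Block: 22 × 10 = 220 N down at 1.67 m → arm 1.67 m, τ = 220 × 1.67 = 367.4 N·m counterclockwise.
Net load moment about support B = 3297 N·m counterclockwise.
Reaction R at support A is upward at 5.79 m, arm 5.79 m → moment R × 5.79 clockwise.
Setting net torque to zero: R × 5.79 = 3297 → R = 569 N.

R_A ≈ 569 N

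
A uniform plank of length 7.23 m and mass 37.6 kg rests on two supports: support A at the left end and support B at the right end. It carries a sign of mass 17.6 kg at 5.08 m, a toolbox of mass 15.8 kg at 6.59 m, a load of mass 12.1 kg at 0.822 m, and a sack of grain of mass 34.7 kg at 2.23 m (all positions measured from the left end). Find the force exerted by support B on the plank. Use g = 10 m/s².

R_B ≈ 576 N

Taking torques about support A:
Beam weight: 37.6 × 10 = 376 N down at 3.615 m → arm 3.615 m, τ = 376 × 3.615 = 1359 N·m clockwise.
Sign: 17.6 × 10 = 176 N down at 5.08 m → arm 5.08 m, τ = 176 × 5.08 = 894.1 N·m clockwise.
Toolbox: 15.8 × 10 = 158 N down at 6.59 m → arm 6.59 m, τ = 158 × 6.59 = 1041 N·m clockwise.
Load: 12.1 × 10 = 121 N down at 0.822 m → arm 0.822 m, τ = 121 × 0.822 = 99.46 N·m clockwise.
Sack of grain: 34.7 × 10 = 347 N down at 2.23 m → arm 2.23 m, τ = 347 × 2.23 = 773.8 N·m clockwise.
Net load moment about support A = 4167 N·m clockwise.
Reaction R at support B is upward at 7.23 m, arm 7.23 m → moment R × 7.23 counterclockwise.
Balancing moments: R × 7.23 = 4167, giving R = 576 N.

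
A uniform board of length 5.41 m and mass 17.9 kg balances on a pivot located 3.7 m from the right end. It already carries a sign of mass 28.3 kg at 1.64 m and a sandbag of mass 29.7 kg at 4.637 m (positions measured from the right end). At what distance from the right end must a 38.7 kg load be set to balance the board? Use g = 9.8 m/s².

x ≈ 4.95 m from the right end

About the pivot (at 3.7 m from the right end):
Beam weight: 17.9 × 9.8 = 175.4 N down at 2.705 m → arm 0.995 m, τ = 175.4 × 0.995 = 174.5 N·m clockwise.
Sign: 28.3 × 9.8 = 277.3 N down at 1.64 m → arm 2.06 m, τ = 277.3 × 2.06 = 571.2 N·m clockwise.
Sandbag: 29.7 × 9.8 = 291.1 N down at 4.637 m → arm 0.937 m, τ = 291.1 × 0.937 = 272.8 N·m counterclockwise.
Net moment of existing loads = 472.9 N·m clockwise.
The load weighs 38.7 × 9.8 = 379.3 N and must supply an equal counterclockwise moment, so its lever arm about the pivot is 472.9 / 379.3 = 1.25 m.
That puts it at 3.7 + 1.25 = 4.95 m from the right end.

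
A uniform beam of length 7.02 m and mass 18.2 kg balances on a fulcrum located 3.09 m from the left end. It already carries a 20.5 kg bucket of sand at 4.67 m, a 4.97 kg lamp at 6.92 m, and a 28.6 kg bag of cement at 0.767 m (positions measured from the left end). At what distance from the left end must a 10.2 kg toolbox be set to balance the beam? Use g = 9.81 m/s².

x ≈ 3.81 m from the left end

Choose the fulcrum (at 3.09 m from the left end) as the axis so the support reaction has zero arm there.
Beam weight: 18.2 × 9.81 = 178.5 N down at 3.51 m → arm 0.42 m, τ = 178.5 × 0.42 = 74.97 N·m clockwise.
Bucket of sand: 20.5 × 9.81 = 201.1 N down at 4.67 m → arm 1.58 m, τ = 201.1 × 1.58 = 317.7 N·m clockwise.
Lamp: 4.97 × 9.81 = 48.76 N down at 6.92 m → arm 3.83 m, τ = 48.76 × 3.83 = 186.8 N·m clockwise.
Bag of cement: 28.6 × 9.81 = 280.6 N down at 0.767 m → arm 2.323 m, τ = 280.6 × 2.323 = 651.8 N·m counterclockwise.
Net moment of existing loads = 72.33 N·m counterclockwise.
The toolbox weighs 10.2 × 9.81 = 100.1 N and must supply an equal clockwise moment, so its lever arm about the fulcrum is 72.33 / 100.1 = 0.723 m.
That puts it at 3.09 + 0.723 = 3.81 m from the left end.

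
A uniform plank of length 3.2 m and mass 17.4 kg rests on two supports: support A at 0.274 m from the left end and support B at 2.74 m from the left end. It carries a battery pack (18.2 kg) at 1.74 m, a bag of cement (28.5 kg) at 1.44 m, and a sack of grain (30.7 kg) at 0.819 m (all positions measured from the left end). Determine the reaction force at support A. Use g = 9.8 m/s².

Take moments about support B.
Beam weight: 17.4 × 9.8 = 170.5 N down at 1.6 m → arm 1.14 m, τ = 170.5 × 1.14 = 194.4 N·m counterclockwise.
Battery pack: 18.2 × 9.8 = 178.4 N down at 1.74 m → arm 1 m, τ = 178.4 × 1 = 178.4 N·m counterclockwise.
Bag of cement: 28.5 × 9.8 = 279.3 N down at 1.44 m → arm 1.3 m, τ = 279.3 × 1.3 = 363.1 N·m counterclockwise.
Sack of grain: 30.7 × 9.8 = 300.9 N down at 0.819 m → arm 1.921 m, τ = 300.9 × 1.921 = 578 N·m counterclockwise.
Net load moment about support B = 1314 N·m counterclockwise.
Reaction R at support A is upward at 0.274 m, arm 2.466 m → moment R × 2.466 clockwise.
Στ = 0 ⇒ R × 2.466 = 1314 ⇒ R = 533 N.

R_A ≈ 533 N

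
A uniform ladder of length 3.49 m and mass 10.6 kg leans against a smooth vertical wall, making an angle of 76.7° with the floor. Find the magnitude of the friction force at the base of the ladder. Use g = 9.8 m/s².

About the foot of the ladder:
Ladder weight 10.6×9.8 = 103.9 N acts at 1.745 m along the ladder; its horizontal arm is 1.745·cos76.7° = 0.4014 m → τ = 41.71 N·m clockwise.
Wall normal N acts horizontally at the top; its moment arm is the height L sinθ = 3.49·sin76.7° = 3.396 m, counterclockwise.
Balancing moments: N × 3.396 = 41.71, giving N = 12.3 N.
ΣFx = 0: friction at the foot balances the wall's push, so f = N_wall = 12.3 N.

f ≈ 12.3 N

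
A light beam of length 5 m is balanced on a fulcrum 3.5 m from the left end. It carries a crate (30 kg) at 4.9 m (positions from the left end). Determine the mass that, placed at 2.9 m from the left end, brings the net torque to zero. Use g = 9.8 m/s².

m ≈ 70 kg

Choose the fulcrum (at 3.5 m from the left end) as the axis so the support reaction has zero arm there.
Crate: 30 × 9.8 = 294 N down at 4.9 m → arm 1.4 m, τ = 294 × 1.4 = 411.6 N·m clockwise.
Net moment of known loads = 411.6 N·m clockwise.
An unknown mass m at 2.9 m has arm 0.6 m; its moment is m·g·0.6 counterclockwise.
Balancing moments: m × 9.8 × 0.6 = 411.6, giving m = 411.6 / (9.8 × 0.6) = 70 kg.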